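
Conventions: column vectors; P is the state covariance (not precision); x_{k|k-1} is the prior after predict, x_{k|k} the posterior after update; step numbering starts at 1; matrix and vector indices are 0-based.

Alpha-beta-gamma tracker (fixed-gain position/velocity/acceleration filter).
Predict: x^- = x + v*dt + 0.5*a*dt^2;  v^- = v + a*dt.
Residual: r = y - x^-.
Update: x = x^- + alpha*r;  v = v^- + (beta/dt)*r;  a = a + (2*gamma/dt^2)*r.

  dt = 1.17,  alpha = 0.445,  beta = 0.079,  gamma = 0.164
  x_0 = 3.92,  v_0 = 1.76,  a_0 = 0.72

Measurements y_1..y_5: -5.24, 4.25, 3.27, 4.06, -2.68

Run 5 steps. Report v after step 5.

step 1: x_pred=6.4720  r=-11.7120  x^+=1.2602  v^+=1.8116  a^+=-2.0863
step 2: x_pred=1.9518  r=2.2982  x^+=2.9745  v^+=-0.4742  a^+=-1.5356
step 3: x_pred=1.3686  r=1.9014  x^+=2.2147  v^+=-2.1425  a^+=-1.0800
step 4: x_pred=-1.0312  r=5.0912  x^+=1.2344  v^+=-3.0624  a^+=0.1399
step 5: x_pred=-2.2528  r=-0.4272  x^+=-2.4429  v^+=-2.9276  a^+=0.0375

v_post = -2.9276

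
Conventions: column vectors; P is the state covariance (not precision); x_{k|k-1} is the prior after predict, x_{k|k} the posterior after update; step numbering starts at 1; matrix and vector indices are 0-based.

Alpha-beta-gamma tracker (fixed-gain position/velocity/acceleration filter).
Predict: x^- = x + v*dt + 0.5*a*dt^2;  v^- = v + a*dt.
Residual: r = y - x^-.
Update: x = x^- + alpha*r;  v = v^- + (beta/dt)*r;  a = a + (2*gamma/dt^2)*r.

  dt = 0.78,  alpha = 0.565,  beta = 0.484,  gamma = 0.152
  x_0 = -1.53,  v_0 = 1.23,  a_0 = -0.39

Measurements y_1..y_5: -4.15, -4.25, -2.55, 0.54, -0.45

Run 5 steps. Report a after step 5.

step 1: x_pred=-0.6892  r=-3.4608  x^+=-2.6446  v^+=-1.2216  a^+=-2.1192
step 2: x_pred=-4.2421  r=-0.0079  x^+=-4.2466  v^+=-2.8795  a^+=-2.1232
step 3: x_pred=-7.1385  r=4.5885  x^+=-4.5460  v^+=-1.6884  a^+=0.1696
step 4: x_pred=-5.8114  r=6.3514  x^+=-2.2228  v^+=2.3850  a^+=3.3432
step 5: x_pred=0.6544  r=-1.1044  x^+=0.0304  v^+=4.3073  a^+=2.7913

a_post = 2.7913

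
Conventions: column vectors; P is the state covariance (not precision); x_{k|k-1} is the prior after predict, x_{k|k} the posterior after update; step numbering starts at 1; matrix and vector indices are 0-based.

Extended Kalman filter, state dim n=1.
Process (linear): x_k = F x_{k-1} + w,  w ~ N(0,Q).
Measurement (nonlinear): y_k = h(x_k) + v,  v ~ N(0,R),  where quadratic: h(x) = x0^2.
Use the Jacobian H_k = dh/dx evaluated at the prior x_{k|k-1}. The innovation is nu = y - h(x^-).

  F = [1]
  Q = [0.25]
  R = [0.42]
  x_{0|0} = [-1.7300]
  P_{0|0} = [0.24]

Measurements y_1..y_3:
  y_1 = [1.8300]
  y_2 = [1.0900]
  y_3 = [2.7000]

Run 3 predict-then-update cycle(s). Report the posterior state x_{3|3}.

x_post = [-1.6218]

step 1: x^-=[-1.7300]  P^-=[0.4900]  H_jac=[-3.4600]  S=[6.2861]  K=[-0.2697]  nu=[-1.1629]  x^+=[-1.4164]  P^+=[0.0327]
step 2: x^-=[-1.4164]  P^-=[0.2827]  H_jac=[-2.8327]  S=[2.6888]  K=[-0.2979]  nu=[-0.9161]  x^+=[-1.1435]  P^+=[0.0442]
step 3: x^-=[-1.1435]  P^-=[0.2942]  H_jac=[-2.2870]  S=[1.9585]  K=[-0.3435]  nu=[1.3924]  x^+=[-1.6218]  P^+=[0.0631]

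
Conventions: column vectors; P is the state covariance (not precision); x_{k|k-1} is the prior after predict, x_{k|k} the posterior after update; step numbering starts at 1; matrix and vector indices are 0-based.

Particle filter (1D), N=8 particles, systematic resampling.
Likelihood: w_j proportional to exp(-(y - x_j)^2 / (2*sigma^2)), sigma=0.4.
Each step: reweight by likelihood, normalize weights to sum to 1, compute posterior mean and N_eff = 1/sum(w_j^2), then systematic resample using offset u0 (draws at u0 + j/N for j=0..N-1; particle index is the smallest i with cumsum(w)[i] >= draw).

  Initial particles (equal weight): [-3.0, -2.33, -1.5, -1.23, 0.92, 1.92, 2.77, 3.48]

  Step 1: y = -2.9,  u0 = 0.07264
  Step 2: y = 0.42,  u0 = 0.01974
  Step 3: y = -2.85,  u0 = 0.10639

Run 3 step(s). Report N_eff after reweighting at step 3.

N_eff = 8.0000

step 1: w=[0.7266, 0.2716, 0.0016, 0.0001, 0.0000, 0.0000, 0.0000, 0.0000]  mean=-2.8153  Neff=1.6618  idx=[0, 0, 0, 0, 0, 0, 1, 1]
step 2: w=[0.0000, 0.0000, 0.0000, 0.0000, 0.0000, 0.0000, 0.5000, 0.5000]  mean=-2.3300  Neff=2.0000  idx=[6, 6, 6, 6, 7, 7, 7, 7]
step 3: w=[0.1250, 0.1250, 0.1250, 0.1250, 0.1250, 0.1250, 0.1250, 0.1250]  mean=-2.3300  Neff=8.0000  idx=[0, 1, 2, 3, 4, 5, 6, 7]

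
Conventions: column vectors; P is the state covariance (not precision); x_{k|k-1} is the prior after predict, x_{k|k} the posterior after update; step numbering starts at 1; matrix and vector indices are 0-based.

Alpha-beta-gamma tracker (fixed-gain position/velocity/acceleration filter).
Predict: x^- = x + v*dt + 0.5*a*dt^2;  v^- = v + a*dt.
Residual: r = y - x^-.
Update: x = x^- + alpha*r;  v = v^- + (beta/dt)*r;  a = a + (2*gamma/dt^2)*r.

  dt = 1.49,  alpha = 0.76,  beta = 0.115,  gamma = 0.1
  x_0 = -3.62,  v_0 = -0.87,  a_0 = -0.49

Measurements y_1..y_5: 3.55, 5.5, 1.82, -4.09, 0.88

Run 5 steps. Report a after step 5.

a_post = -0.1192

step 1: x_pred=-5.4602  r=9.0102  x^+=1.3875  v^+=-0.9047  a^+=0.3217
step 2: x_pred=0.3967  r=5.1033  x^+=4.2752  v^+=-0.0315  a^+=0.7814
step 3: x_pred=5.0957  r=-3.2757  x^+=2.6062  v^+=0.8800  a^+=0.4863
step 4: x_pred=4.4573  r=-8.5473  x^+=-2.0387  v^+=0.9450  a^+=-0.2837
step 5: x_pred=-0.9455  r=1.8255  x^+=0.4419  v^+=0.6632  a^+=-0.1192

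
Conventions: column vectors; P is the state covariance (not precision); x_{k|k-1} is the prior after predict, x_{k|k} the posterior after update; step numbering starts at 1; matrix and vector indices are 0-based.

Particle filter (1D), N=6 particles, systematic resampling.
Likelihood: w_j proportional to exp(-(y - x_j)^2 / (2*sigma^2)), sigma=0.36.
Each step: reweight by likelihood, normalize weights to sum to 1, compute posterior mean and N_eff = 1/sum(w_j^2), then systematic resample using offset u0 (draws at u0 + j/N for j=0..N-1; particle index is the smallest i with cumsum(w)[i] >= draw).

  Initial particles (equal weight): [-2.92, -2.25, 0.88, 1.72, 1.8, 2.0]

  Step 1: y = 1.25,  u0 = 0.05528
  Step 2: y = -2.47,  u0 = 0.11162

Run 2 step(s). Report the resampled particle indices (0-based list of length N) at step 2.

resampled_idx = [0, 0, 1, 1, 2, 2]

step 1: w=[0.0000, 0.0000, 0.4091, 0.2958, 0.2159, 0.0792]  mean=1.4158  Neff=3.2496  idx=[2, 2, 2, 3, 4, 4]
step 2: w=[0.3333, 0.3333, 0.3333, 0.0000, 0.0000, 0.0000]  mean=0.8800  Neff=3.0000  idx=[0, 0, 1, 1, 2, 2]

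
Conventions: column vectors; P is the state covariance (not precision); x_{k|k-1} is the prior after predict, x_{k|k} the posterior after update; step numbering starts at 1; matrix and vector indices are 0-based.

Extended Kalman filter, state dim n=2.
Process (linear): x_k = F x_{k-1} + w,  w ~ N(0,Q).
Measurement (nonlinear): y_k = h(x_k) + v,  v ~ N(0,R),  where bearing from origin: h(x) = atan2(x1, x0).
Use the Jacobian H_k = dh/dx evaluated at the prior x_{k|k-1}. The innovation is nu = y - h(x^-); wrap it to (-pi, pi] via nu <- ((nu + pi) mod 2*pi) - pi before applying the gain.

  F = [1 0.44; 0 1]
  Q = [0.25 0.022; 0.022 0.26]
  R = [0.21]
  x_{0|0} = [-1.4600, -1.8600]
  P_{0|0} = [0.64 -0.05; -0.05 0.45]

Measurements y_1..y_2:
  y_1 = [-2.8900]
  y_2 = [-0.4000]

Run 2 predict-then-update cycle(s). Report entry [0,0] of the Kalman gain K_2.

K[0,0] = 0.1705

step 1: x^-=[-2.2784, -1.8600]  P^-=[0.9331 0.1700; 0.1700 0.7100]  H_jac=[0.2150 -0.2634]  S=[0.2831]  K=[0.5505; -0.5314]  nu=[-0.4330]  x^+=[-2.5168, -1.6299]  P^+=[0.8473 0.2528; 0.2528 0.6301]
step 2: x^-=[-3.2339, -1.6299]  P^-=[1.4418 0.5520; 0.5520 0.8901]  H_jac=[0.1243 -0.2466]  S=[0.2526]  K=[0.1705; -0.5974]  nu=[2.2748]  x^+=[-2.8461, -2.9888]  P^+=[1.4344 0.5778; 0.5778 0.7999]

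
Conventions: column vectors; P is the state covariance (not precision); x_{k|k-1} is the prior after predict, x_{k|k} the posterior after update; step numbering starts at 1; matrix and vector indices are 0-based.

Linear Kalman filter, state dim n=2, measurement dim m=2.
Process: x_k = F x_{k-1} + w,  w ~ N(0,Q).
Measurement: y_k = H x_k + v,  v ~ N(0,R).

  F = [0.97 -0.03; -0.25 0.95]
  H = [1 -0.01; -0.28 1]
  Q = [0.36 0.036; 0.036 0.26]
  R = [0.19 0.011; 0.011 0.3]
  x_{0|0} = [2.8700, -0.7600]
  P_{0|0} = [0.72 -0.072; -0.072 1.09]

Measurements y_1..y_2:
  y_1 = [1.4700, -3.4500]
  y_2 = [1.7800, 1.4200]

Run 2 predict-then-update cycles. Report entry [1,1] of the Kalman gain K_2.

K[1,1] = 0.6034

step 1: x^-=[2.8067, -1.4395]  P^-=[1.0426 -0.2366; -0.2366 1.3229]  S=[1.2375 -0.5314; -0.5314 1.8371]  K=[0.8232 -0.0496; 0.1403 0.7967]  nu=[-1.3511, -1.2246]  x^+=[1.7553, -2.6047]  P^+=[0.1562 0.0379; 0.0379 0.2512]
step 2: x^-=[1.7807, -2.9133]  P^-=[0.5050 0.0262; 0.0262 0.4784]  S=[0.6945 -0.1089; -0.1089 0.8034]  K=[0.7196 -0.0459; 0.1255 0.6034]  nu=[-0.0299, 4.8319]  x^+=[1.5377, -0.0013]  P^+=[0.1365 0.0324; 0.0324 0.1915]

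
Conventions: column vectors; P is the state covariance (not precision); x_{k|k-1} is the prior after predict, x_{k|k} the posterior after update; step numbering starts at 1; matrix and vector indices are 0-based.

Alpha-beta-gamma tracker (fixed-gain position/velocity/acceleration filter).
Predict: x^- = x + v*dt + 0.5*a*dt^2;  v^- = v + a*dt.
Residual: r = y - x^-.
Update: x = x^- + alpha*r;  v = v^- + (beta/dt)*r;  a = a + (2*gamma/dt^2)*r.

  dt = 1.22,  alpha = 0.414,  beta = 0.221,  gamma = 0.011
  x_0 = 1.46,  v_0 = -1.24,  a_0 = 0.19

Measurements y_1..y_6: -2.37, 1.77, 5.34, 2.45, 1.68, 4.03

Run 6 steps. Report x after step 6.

step 1: x_pred=0.0886  r=-2.4586  x^+=-0.9293  v^+=-1.4536  a^+=0.1537
step 2: x_pred=-2.5883  r=4.3583  x^+=-0.7839  v^+=-0.4766  a^+=0.2181
step 3: x_pred=-1.2031  r=6.5431  x^+=1.5057  v^+=0.9747  a^+=0.3148
step 4: x_pred=2.9291  r=-0.4791  x^+=2.7308  v^+=1.2720  a^+=0.3077
step 5: x_pred=4.5116  r=-2.8316  x^+=3.3393  v^+=1.1344  a^+=0.2659
step 6: x_pred=4.9212  r=-0.8912  x^+=4.5522  v^+=1.2973  a^+=0.2527

x_post = 4.5522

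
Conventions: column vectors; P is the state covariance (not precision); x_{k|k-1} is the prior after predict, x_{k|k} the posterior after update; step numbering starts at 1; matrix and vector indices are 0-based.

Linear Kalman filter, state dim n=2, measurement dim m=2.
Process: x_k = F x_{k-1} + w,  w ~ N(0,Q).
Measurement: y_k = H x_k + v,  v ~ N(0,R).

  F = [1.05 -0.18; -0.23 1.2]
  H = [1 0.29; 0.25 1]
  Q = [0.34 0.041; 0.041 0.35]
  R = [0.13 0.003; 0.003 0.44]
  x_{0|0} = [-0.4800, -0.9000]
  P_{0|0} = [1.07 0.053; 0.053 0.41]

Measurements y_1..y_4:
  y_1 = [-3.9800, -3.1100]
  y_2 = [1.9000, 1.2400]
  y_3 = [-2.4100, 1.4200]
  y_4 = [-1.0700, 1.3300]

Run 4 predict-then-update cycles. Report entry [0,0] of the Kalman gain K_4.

K[0,0] = 0.8157

step 1: x^-=[-0.3420, -0.9696]  P^-=[1.5129 -0.2370; -0.2370 0.9677]  S=[1.5869 0.4077; 0.4077 1.3838]  K=[0.9563 -0.1797; -0.1527 0.7015]  nu=[-3.3568, -2.0549]  x^+=[-3.1828, -1.8985]  P^+=[0.1573 -0.1155; -0.1155 0.3371]
step 2: x^-=[-3.0002, -1.5461]  P^-=[0.5680 -0.2201; -0.2201 0.9075]  S=[0.6466 0.1721; 0.1721 1.2729]  K=[0.8257 -0.1730; -0.1158 0.6853]  nu=[5.3486, 3.5362]  x^+=[0.8043, 0.2580]  P^+=[0.1382 -0.1082; -0.1082 0.3282]
step 3: x^-=[0.7981, 0.1246]  P^-=[0.5439 -0.2041; -0.2041 0.8897]  S=[0.6304 0.1781; 0.1781 1.2617]  K=[0.8168 -0.1693; -0.1065 0.6798]  nu=[-3.2442, 1.0959]  x^+=[-2.0373, 1.2151]  P^+=[0.1365 -0.1062; -0.1062 0.3253]
step 4: x^-=[-2.3578, 1.9267]  P^-=[0.5411 -0.2004; -0.2004 0.8843]  S=[0.6293 0.1798; 0.1798 1.2579]  K=[0.8157 -0.1683; -0.1047 0.6781]  nu=[0.7291, -0.0072]  x^+=[-1.7619, 1.8455]  P^+=[0.1362 -0.1057; -0.1057 0.3245]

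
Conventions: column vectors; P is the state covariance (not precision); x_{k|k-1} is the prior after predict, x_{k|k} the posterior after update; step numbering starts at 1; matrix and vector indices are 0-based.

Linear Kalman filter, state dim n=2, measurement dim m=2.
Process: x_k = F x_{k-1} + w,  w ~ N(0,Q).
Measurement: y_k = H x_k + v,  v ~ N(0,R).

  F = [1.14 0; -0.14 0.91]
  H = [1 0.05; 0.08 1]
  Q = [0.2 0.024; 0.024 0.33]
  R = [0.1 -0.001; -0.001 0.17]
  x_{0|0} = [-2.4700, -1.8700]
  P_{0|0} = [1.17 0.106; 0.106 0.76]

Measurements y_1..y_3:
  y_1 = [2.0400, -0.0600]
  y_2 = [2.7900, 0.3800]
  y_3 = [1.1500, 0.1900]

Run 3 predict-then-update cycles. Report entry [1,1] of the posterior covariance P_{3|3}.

P_post[1,1] = 0.1231

step 1: x^-=[-2.8158, -1.3559]  P^-=[1.7205 -0.0528; -0.0528 0.9553]  S=[1.8176 0.1314; 0.1314 1.1278]  K=[0.9477 -0.0352; -0.0643 0.8507]  nu=[4.9236, 1.5212]  x^+=[1.7966, -0.3782]  P^+=[0.0955 -0.0146; -0.0146 0.1459]
step 2: x^-=[2.0481, -0.5957]  P^-=[0.3242 -0.0064; -0.0064 0.4564]  S=[0.4247 0.0414; 0.0414 0.6274]  K=[0.7644 -0.0192; -0.0322 0.7287]  nu=[0.7717, 0.8118]  x^+=[2.6224, -0.0290]  P^+=[0.0770 -0.0102; -0.0102 0.1247]
step 3: x^-=[2.9896, -0.3935]  P^-=[0.3000 0.0011; 0.0011 0.4374]  S=[0.4012 0.0460; 0.0460 0.6095]  K=[0.7497 -0.0153; -0.0252 0.7197]  nu=[-1.8199, 0.3444]  x^+=[1.6200, -0.0999]  P^+=[0.0755 -0.0094; -0.0094 0.1231]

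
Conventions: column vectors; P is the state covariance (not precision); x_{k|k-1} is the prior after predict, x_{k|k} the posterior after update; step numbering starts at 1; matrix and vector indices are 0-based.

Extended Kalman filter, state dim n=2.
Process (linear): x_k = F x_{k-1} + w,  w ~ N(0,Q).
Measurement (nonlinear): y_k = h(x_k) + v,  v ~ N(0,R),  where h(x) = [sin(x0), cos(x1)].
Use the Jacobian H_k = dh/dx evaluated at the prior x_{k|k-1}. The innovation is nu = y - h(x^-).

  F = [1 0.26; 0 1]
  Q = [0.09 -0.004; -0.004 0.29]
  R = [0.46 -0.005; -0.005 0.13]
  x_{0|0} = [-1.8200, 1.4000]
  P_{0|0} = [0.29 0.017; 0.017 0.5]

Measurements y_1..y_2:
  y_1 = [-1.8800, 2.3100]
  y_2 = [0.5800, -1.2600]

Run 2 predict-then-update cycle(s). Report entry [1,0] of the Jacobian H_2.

H_jac[1,0] = 0.0000

step 1: x^-=[-1.4560, 1.4000]  P^-=[0.4226 0.1430; 0.1430 0.7900]  H_jac=[0.1145 0.0000; 0.0000 -0.9854]  S=[0.4655 -0.0211; -0.0211 0.8972]  K=[0.0970 -0.1548; -0.0042 -0.8678]  nu=[-0.8866, 2.1400]  x^+=[-1.8732, -0.4534]  P^+=[0.3961 0.0209; 0.0209 0.1145]
step 2: x^-=[-1.9911, -0.4534]  P^-=[0.5047 0.0467; 0.0467 0.4045]  H_jac=[-0.4080 0.0000; 0.0000 0.4381]  S=[0.5440 -0.0133; -0.0133 0.2076]  K=[-0.3767 0.0743; -0.0141 0.8525]  nu=[1.4930, -2.1589]  x^+=[-2.7139, -2.3150]  P^+=[0.4256 0.0263; 0.0263 0.2532]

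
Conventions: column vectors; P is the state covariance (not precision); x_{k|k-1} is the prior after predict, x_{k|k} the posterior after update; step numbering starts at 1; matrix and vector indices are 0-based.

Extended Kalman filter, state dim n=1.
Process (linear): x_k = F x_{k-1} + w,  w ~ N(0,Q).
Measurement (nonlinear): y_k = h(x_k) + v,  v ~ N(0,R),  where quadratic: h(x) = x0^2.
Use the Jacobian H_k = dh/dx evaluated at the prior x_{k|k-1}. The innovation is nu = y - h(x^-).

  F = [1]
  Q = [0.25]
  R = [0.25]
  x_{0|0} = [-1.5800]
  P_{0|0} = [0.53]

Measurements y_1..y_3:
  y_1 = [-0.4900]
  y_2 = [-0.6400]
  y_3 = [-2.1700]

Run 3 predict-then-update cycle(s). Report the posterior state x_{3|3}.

step 1: x^-=[-1.5800]  P^-=[0.7800]  H_jac=[-3.1600]  S=[8.0388]  K=[-0.3066]  nu=[-2.9864]  x^+=[-0.6643]  P^+=[0.0243]
step 2: x^-=[-0.6643]  P^-=[0.2743]  H_jac=[-1.3287]  S=[0.7342]  K=[-0.4963]  nu=[-1.0813]  x^+=[-0.1276]  P^+=[0.0934]
step 3: x^-=[-0.1276]  P^-=[0.3434]  H_jac=[-0.2552]  S=[0.2724]  K=[-0.3218]  nu=[-2.1863]  x^+=[0.5759]  P^+=[0.3152]

x_post = [0.5759]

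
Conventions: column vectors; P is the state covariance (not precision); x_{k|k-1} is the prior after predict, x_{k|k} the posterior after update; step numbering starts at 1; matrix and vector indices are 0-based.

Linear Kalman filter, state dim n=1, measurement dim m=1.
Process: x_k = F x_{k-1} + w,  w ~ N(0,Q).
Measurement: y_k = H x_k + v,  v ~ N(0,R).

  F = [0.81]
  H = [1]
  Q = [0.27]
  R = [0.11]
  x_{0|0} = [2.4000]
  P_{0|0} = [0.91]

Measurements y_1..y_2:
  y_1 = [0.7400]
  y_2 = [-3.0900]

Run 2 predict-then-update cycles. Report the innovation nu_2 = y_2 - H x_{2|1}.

innov = [-3.7992]

step 1: x^-=[1.9440]  P^-=[0.8671]  S=[0.9771]  K=[0.8874]  nu=[-1.2040]  x^+=[0.8756]  P^+=[0.0976]
step 2: x^-=[0.7092]  P^-=[0.3340]  S=[0.4440]  K=[0.7523]  nu=[-3.7992]  x^+=[-2.1489]  P^+=[0.0828]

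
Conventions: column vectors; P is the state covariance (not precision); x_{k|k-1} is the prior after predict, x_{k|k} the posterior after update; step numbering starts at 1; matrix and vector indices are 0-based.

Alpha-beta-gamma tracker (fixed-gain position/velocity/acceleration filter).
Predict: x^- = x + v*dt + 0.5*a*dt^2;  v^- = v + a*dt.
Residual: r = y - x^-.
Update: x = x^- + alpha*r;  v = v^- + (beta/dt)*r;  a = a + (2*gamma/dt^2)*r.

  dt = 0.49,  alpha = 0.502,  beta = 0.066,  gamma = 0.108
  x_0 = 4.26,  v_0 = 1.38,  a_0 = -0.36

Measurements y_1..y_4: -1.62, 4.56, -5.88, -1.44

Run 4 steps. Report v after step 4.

v_post = -8.8103

step 1: x_pred=4.8930  r=-6.5130  x^+=1.6235  v^+=0.3263  a^+=-6.2192
step 2: x_pred=1.0368  r=3.5232  x^+=2.8054  v^+=-2.2465  a^+=-3.0496
step 3: x_pred=1.3385  r=-7.2185  x^+=-2.2852  v^+=-4.7131  a^+=-9.5436
step 4: x_pred=-5.7403  r=4.3003  x^+=-3.5816  v^+=-8.8103  a^+=-5.6749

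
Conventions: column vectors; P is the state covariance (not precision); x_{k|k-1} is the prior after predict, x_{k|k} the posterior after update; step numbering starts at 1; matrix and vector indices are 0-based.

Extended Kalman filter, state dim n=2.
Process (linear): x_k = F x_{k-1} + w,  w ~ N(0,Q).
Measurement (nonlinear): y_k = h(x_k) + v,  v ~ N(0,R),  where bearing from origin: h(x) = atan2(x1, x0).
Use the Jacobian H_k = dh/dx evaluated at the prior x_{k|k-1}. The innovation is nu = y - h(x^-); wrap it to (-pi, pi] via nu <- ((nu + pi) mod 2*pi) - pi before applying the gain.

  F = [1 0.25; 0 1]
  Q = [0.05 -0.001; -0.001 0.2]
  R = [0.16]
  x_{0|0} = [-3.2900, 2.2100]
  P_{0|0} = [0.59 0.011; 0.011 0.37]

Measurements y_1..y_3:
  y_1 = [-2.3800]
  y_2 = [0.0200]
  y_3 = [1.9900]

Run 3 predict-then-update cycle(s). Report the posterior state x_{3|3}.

x_post = [-1.3142, 3.5901]

step 1: x^-=[-2.7375, 2.2100]  P^-=[0.6686 0.1025; 0.1025 0.5700]  H_jac=[-0.1785 -0.2212]  S=[0.2173]  K=[-0.6537; -0.6644]  nu=[1.4408]  x^+=[-3.6794, 1.2528]  P^+=[0.5758 0.0081; 0.0081 0.4741]
step 2: x^-=[-3.3662, 1.2528]  P^-=[0.6595 0.1257; 0.1257 0.6741]  H_jac=[-0.0971 -0.2609]  S=[0.2185]  K=[-0.4432; -0.8609]  nu=[-2.7653]  x^+=[-2.1406, 3.6335]  P^+=[0.6165 0.0423; 0.0423 0.5122]
step 3: x^-=[-1.2323, 3.6335]  P^-=[0.7197 0.1693; 0.1693 0.7122]  H_jac=[-0.2468 -0.0837]  S=[0.2158]  K=[-0.8887; -0.4699]  nu=[0.0922]  x^+=[-1.3142, 3.5901]  P^+=[0.5492 0.0792; 0.0792 0.6645]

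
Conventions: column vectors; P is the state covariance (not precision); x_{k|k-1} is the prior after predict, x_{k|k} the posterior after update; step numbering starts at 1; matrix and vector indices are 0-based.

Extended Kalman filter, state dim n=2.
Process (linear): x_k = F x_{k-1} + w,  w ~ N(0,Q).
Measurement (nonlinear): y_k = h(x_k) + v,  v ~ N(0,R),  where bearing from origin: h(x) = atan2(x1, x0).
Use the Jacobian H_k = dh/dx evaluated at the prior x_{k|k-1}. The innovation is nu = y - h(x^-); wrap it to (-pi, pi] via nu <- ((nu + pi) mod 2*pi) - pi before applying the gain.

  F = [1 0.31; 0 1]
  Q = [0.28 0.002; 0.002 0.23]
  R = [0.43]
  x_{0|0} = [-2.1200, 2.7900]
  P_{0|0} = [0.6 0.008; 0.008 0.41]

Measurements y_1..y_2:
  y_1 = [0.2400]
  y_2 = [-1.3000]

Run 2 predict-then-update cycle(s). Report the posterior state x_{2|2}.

x_post = [2.3388, 3.3176]

step 1: x^-=[-1.2551, 2.7900]  P^-=[0.9244 0.1371; 0.1371 0.6400]  H_jac=[-0.2981 -0.1341]  S=[0.5346]  K=[-0.5498; -0.2370]  nu=[-1.7535]  x^+=[-0.2910, 3.2056]  P^+=[0.7628 0.0674; 0.0674 0.6100]
step 2: x^-=[0.7027, 3.2056]  P^-=[1.1432 0.2585; 0.2585 0.8400]  H_jac=[-0.2977 0.0653]  S=[0.5248]  K=[-0.6162; -0.0422]  nu=[-2.6550]  x^+=[2.3388, 3.3176]  P^+=[0.9439 0.2449; 0.2449 0.8390]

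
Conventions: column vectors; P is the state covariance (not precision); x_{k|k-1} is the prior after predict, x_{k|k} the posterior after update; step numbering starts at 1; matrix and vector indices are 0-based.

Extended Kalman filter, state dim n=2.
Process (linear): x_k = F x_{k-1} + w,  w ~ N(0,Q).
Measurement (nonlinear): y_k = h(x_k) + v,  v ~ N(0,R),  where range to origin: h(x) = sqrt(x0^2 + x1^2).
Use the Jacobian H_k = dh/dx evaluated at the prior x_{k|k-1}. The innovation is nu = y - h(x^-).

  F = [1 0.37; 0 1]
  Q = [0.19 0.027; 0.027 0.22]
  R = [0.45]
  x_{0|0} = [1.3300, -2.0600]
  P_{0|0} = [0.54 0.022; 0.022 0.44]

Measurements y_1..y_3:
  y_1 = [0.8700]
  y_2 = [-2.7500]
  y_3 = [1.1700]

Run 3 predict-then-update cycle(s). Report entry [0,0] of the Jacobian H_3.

step 1: x^-=[0.5678, -2.0600]  P^-=[0.8065 0.2118; 0.2118 0.6600]  H_jac=[0.2657 -0.9640]  S=[1.0118]  K=[0.0100; -0.5732]  nu=[-1.2668]  x^+=[0.5551, -1.3338]  P^+=[0.8064 0.2176; 0.2176 0.3275]
step 2: x^-=[0.0616, -1.3338]  P^-=[1.2023 0.3658; 0.3658 0.5475]  H_jac=[0.0461 -0.9989]  S=[0.9652]  K=[-0.3211; -0.5492]  nu=[-4.0853]  x^+=[1.3734, 0.9097]  P^+=[1.1028 0.1956; 0.1956 0.2564]
step 3: x^-=[1.7100, 0.9097]  P^-=[1.4726 0.3175; 0.3175 0.4764]  H_jac=[0.8828 0.4697]  S=[1.9661]  K=[0.7371; 0.2564]  nu=[-0.7669]  x^+=[1.1447, 0.7131]  P^+=[0.4045 -0.0540; -0.0540 0.3472]

H_jac[0,0] = 0.8828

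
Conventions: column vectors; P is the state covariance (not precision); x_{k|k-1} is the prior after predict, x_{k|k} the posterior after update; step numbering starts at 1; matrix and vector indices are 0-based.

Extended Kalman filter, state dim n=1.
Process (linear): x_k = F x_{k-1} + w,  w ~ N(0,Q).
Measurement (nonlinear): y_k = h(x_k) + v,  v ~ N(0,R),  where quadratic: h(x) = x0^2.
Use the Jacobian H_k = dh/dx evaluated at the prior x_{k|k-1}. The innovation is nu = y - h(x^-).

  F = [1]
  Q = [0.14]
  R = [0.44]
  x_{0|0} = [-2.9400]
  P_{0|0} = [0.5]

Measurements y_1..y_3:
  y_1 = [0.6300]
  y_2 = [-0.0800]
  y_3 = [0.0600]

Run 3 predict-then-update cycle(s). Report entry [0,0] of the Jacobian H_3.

step 1: x^-=[-2.9400]  P^-=[0.6400]  H_jac=[-5.8800]  S=[22.5676]  K=[-0.1668]  nu=[-8.0136]  x^+=[-1.6037]  P^+=[0.0125]
step 2: x^-=[-1.6037]  P^-=[0.1525]  H_jac=[-3.2074]  S=[2.0086]  K=[-0.2435]  nu=[-2.6519]  x^+=[-0.9580]  P^+=[0.0334]
step 3: x^-=[-0.9580]  P^-=[0.1734]  H_jac=[-1.9161]  S=[1.0766]  K=[-0.3086]  nu=[-0.8578]  x^+=[-0.6933]  P^+=[0.0709]

H_jac[0,0] = -1.9161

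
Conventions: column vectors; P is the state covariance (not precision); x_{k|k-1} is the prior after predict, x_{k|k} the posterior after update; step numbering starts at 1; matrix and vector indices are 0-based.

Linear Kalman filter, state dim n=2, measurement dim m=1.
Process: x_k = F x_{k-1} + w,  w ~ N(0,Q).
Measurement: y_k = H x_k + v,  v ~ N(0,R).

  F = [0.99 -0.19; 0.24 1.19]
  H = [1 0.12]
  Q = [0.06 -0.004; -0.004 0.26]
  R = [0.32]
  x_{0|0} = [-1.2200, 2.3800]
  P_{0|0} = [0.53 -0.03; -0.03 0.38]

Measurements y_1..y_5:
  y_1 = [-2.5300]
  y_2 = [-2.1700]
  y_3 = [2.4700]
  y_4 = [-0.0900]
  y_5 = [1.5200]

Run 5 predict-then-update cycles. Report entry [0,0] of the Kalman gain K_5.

K[0,0] = 0.6665

step 1: x^-=[-1.6600, 2.5394]  P^-=[0.6045 0.0020; 0.0020 0.8115]  S=[0.9366]  K=[0.6456; 0.1061]  nu=[-1.1747]  x^+=[-2.4184, 2.4147]  P^+=[0.2141 -0.0621; -0.0621 0.8010]
step 2: x^-=[-2.8530, 2.2931]  P^-=[0.3221 -0.2046; -0.2046 1.3711]  S=[0.6127]  K=[0.4856; -0.0654]  nu=[0.4079]  x^+=[-2.6550, 2.2664]  P^+=[0.1776 -0.1852; -0.1852 1.3684]
step 3: x^-=[-3.0590, 2.0598]  P^-=[0.3531 -0.4809; -0.4809 2.1023]  S=[0.5880]  K=[0.5024; -0.3888]  nu=[5.2819]  x^+=[-0.4053, 0.0062]  P^+=[0.2047 -0.3660; -0.3660 2.0134]
step 4: x^-=[-0.4024, -0.0899]  P^-=[0.4710 -0.8251; -0.8251 2.9139]  S=[0.6349]  K=[0.5859; -0.7488]  nu=[0.3232]  x^+=[-0.2131, -0.3319]  P^+=[0.2531 -0.5466; -0.5466 2.5579]
step 5: x^-=[-0.1479, -0.4461]  P^-=[0.6060 -1.1412; -1.1412 3.5846]  S=[0.7037]  K=[0.6665; -1.0104]  nu=[1.7214]  x^+=[0.9995, -2.1854]  P^+=[0.2934 -0.6673; -0.6673 2.8662]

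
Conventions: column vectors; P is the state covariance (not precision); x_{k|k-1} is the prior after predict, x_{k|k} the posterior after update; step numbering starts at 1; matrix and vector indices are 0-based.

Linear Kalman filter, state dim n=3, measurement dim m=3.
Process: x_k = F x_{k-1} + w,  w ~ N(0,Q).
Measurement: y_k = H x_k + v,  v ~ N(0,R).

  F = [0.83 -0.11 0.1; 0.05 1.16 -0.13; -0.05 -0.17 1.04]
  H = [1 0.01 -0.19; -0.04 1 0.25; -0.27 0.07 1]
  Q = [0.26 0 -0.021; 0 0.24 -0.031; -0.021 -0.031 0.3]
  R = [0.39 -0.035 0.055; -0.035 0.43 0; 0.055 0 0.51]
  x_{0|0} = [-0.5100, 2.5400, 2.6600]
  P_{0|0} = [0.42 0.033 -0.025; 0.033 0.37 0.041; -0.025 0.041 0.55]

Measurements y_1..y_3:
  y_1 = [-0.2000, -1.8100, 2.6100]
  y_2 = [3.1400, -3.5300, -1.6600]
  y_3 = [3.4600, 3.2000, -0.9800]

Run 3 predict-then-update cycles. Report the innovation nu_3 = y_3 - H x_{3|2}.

innov = [1.7147, 5.6105, -1.0494]

step 1: x^-=[-0.4367, 2.5751, 2.3601]  P^-=[0.5482 0.0026 -0.0056; 0.0026 0.7400 -0.1327; -0.0056 -0.1327 0.8953]  S=[0.9733 -0.0661 -0.2679; -0.0661 1.1604 0.1465; -0.2679 0.1465 1.4332]  K=[0.5645 0.0146 -0.0030; 0.0478 0.6259 -0.1119; -0.0121 0.0002 0.6170]  nu=[0.6594, -4.9926, -0.0483]  x^+=[-0.1374, -0.5128, 2.3214]  P^+=[0.2380 -0.0279 0.0957; -0.0279 0.2869 -0.0821; 0.0957 -0.0821 0.3456]
step 2: x^-=[0.1745, -0.9035, 2.5083]  P^-=[0.4536 -0.0784 0.1071; -0.0784 0.6527 -0.2282; 0.1071 -0.2282 0.7012]  S=[0.8276 -0.0880 -0.0922; -0.0880 1.0173 0.0035; -0.0922 0.0035 1.1607]  K=[0.5227 -0.0235 0.0236; 0.0126 0.5902 -0.1398; 0.0229 -0.0562 0.5675]  nu=[3.4511, -3.2466, -4.0579]  x^+=[1.9590, -2.2085, 0.4672]  P^+=[0.2264 -0.0456 0.1051; -0.0456 0.2771 -0.1023; 0.1051 -0.1023 0.3262]
step 3: x^-=[1.9156, -2.5247, 0.7634]  P^-=[0.4506 -0.0980 0.1186; -0.0980 0.6432 -0.2468; 0.1186 -0.2468 0.6859]  S=[0.8194 -0.1003 -0.0777; -0.1003 0.9988 -0.0158; -0.0777 -0.0158 1.1370]  K=[0.5196 -0.0339 0.0263; 0.0031 0.5841 -0.1459; 0.0274 -0.0686 0.5608]  nu=[1.7147, 5.6105, -1.0494]  x^+=[2.5888, 0.9107, -0.1630]  P^+=[0.2260 -0.0504 0.1065; -0.0504 0.2758 -0.1071; 0.1065 -0.1071 0.3238]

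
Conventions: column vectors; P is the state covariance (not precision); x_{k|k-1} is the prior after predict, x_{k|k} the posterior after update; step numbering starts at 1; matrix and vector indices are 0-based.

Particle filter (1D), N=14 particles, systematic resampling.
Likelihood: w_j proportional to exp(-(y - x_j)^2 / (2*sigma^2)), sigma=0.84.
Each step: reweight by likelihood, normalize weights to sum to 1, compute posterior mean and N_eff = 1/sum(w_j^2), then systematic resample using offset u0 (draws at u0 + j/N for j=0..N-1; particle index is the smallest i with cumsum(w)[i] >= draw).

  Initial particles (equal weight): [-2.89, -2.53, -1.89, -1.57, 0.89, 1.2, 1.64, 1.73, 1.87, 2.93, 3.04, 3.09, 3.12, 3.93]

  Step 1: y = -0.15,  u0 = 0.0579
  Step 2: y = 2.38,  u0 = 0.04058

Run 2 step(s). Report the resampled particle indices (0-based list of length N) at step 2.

step 1: w=[0.0036, 0.0133, 0.0859, 0.1758, 0.3410, 0.2017, 0.0758, 0.0600, 0.0407, 0.0009, 0.0005, 0.0004, 0.0004, 0.0000]  mean=0.3742  Neff=4.8436  idx=[2, 3, 3, 3, 4, 4, 4, 4, 5, 5, 5, 6, 7, 8]
step 2: w=[0.0000, 0.0000, 0.0000, 0.0000, 0.0494, 0.0494, 0.0494, 0.0494, 0.0888, 0.0888, 0.0888, 0.1615, 0.1765, 0.1980]  mean=1.4361  Neff=7.6994  idx=[4, 6, 7, 8, 9, 10, 11, 11, 11, 12, 12, 13, 13, 13]

resampled_idx = [4, 6, 7, 8, 9, 10, 11, 11, 11, 12, 12, 13, 13, 13]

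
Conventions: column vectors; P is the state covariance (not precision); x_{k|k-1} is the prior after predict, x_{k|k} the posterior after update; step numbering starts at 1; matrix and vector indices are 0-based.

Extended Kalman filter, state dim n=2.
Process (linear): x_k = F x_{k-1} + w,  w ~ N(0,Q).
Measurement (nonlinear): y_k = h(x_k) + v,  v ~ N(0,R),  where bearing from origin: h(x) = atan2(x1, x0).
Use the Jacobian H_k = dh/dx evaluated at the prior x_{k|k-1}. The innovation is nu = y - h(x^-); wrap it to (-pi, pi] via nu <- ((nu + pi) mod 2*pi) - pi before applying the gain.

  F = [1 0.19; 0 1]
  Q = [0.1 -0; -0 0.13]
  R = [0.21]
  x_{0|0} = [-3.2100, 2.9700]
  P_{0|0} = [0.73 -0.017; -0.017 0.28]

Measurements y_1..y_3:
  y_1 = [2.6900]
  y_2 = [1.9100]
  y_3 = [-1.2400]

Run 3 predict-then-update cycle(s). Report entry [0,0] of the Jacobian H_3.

H_jac[0,0] = -0.2642

step 1: x^-=[-2.6457, 2.9700]  P^-=[0.8336 0.0362; 0.0362 0.4100]  H_jac=[-0.1877 -0.1672]  S=[0.2531]  K=[-0.6422; -0.2977]  nu=[0.3915]  x^+=[-2.8971, 2.8534]  P^+=[0.7293 -0.0122; -0.0122 0.3876]
step 2: x^-=[-2.3550, 2.8534]  P^-=[0.8386 0.0614; 0.0614 0.5176]  H_jac=[-0.2085 -0.1720]  S=[0.2662]  K=[-0.6965; -0.3827]  nu=[-0.3508]  x^+=[-2.1106, 2.9877]  P^+=[0.7095 -0.0095; -0.0095 0.4786]
step 3: x^-=[-1.5430, 2.9877]  P^-=[0.8232 0.0814; 0.0814 0.6086]  H_jac=[-0.2642 -0.1365]  S=[0.2847]  K=[-0.8031; -0.3673]  nu=[2.9957]  x^+=[-3.9487, 1.8873]  P^+=[0.6396 -0.0025; -0.0025 0.5702]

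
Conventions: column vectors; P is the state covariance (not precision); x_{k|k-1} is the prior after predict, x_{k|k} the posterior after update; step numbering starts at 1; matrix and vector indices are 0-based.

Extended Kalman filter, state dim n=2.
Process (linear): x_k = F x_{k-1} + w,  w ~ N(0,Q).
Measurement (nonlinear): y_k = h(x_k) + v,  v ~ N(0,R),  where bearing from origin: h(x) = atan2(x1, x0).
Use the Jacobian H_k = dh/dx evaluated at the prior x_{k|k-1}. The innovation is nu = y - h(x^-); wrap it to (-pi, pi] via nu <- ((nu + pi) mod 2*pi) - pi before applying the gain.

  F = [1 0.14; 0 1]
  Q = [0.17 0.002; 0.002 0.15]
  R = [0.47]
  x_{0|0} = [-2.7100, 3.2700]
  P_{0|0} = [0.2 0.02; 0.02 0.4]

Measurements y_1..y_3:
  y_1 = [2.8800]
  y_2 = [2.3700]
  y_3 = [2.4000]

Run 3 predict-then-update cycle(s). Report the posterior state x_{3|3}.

step 1: x^-=[-2.2522, 3.2700]  P^-=[0.3834 0.0780; 0.0780 0.5500]  H_jac=[-0.2074 -0.1429]  S=[0.5023]  K=[-0.1805; -0.1886]  nu=[0.7061]  x^+=[-2.3796, 3.1368]  P^+=[0.3671 0.0609; 0.0609 0.5321]
step 2: x^-=[-1.9405, 3.1368]  P^-=[0.5646 0.1374; 0.1374 0.6821]  H_jac=[-0.2306 -0.1426]  S=[0.5229]  K=[-0.2864; -0.2466]  nu=[0.2452]  x^+=[-2.0107, 3.0763]  P^+=[0.5217 0.1005; 0.1005 0.6503]
step 3: x^-=[-1.5800, 3.0763]  P^-=[0.7325 0.1935; 0.1935 0.8003]  H_jac=[-0.2572 -0.1321]  S=[0.5456]  K=[-0.3922; -0.2850]  nu=[0.3547]  x^+=[-1.7192, 2.9752]  P^+=[0.6486 0.1325; 0.1325 0.7560]

x_post = [-1.7192, 2.9752]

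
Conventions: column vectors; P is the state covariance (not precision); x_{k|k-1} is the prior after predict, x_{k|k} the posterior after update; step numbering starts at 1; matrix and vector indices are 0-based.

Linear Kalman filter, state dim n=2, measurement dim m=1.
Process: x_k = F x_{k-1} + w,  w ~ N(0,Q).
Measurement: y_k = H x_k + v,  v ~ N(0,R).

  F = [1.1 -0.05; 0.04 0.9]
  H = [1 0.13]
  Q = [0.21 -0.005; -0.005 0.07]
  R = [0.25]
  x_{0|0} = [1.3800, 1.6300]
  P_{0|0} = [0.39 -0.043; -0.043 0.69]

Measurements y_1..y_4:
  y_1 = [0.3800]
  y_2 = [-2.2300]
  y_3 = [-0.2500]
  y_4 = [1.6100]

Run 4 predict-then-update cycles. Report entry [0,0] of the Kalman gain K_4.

K[0,0] = 0.6260

step 1: x^-=[1.4365, 1.5222]  P^-=[0.6884 -0.0614; -0.0614 0.6264]  S=[0.9330]  K=[0.7292; 0.0215]  nu=[-1.2544]  x^+=[0.5217, 1.4952]  P^+=[0.1922 -0.0760; -0.0760 0.6260]
step 2: x^-=[0.4992, 1.3666]  P^-=[0.4525 -0.0998; -0.0998 0.5719]  S=[0.6862]  K=[0.6405; -0.0371]  nu=[-2.9068]  x^+=[-1.3626, 1.4744]  P^+=[0.1710 -0.0835; -0.0835 0.5709]
step 3: x^-=[-1.5726, 1.2725]  P^-=[0.4275 -0.1057; -0.1057 0.5267]  S=[0.6589]  K=[0.6279; -0.0564]  nu=[1.1572]  x^+=[-0.8460, 1.2072]  P^+=[0.1677 -0.0823; -0.0823 0.5246]
step 4: x^-=[-0.9909, 1.0526]  P^-=[0.4233 -0.1026; -0.1026 0.4893]  S=[0.6549]  K=[0.6260; -0.0595]  nu=[2.4641]  x^+=[0.5515, 0.9061]  P^+=[0.1667 -0.0782; -0.0782 0.4870]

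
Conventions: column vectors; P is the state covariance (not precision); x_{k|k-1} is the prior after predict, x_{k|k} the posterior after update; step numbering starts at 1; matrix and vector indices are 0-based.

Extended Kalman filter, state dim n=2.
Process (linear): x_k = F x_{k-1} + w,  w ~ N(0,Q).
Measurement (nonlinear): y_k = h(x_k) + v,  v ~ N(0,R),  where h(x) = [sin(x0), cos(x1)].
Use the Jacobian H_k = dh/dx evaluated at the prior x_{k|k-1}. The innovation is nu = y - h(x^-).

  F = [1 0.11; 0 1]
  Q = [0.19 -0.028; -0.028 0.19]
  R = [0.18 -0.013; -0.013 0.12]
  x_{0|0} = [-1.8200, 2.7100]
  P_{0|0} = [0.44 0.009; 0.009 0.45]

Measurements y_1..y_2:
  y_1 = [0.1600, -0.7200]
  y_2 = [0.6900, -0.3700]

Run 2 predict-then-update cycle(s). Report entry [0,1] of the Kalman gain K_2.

K[0,1] = 0.0148

step 1: x^-=[-1.5219, 2.7100]  P^-=[0.6374 0.0305; 0.0305 0.6400]  H_jac=[0.0489 0.0000; 0.0000 -0.4183]  S=[0.1815 -0.0136; -0.0136 0.2320]  K=[0.1682 -0.0451; -0.0787 -1.1586]  nu=[1.1588, 0.1883]  x^+=[-1.3354, 2.4006]  P^+=[0.6316 0.0182; 0.0182 0.3299]
step 2: x^-=[-1.0714, 2.4006]  P^-=[0.8296 0.0265; 0.0265 0.5199]  H_jac=[0.4789 0.0000; 0.0000 -0.6750]  S=[0.3703 -0.0216; -0.0216 0.3569]  K=[1.0739 0.0148; -0.0231 -0.9847]  nu=[1.5679, 0.3678]  x^+=[0.6177, 2.0022]  P^+=[0.4032 0.0180; 0.0180 0.1746]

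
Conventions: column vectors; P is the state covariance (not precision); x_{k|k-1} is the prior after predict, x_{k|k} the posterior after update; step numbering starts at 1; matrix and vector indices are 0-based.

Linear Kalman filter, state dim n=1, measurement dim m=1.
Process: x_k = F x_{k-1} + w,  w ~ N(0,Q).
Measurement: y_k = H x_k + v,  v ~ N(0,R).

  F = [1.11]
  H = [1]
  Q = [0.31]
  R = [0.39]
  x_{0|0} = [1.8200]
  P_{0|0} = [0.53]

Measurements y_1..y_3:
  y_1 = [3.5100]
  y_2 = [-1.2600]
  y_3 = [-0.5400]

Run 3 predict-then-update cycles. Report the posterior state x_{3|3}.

x_post = [-0.1170]

step 1: x^-=[2.0202]  P^-=[0.9630]  S=[1.3530]  K=[0.7118]  nu=[1.4898]  x^+=[3.0806]  P^+=[0.2776]
step 2: x^-=[3.4194]  P^-=[0.6520]  S=[1.0420]  K=[0.6257]  nu=[-4.6794]  x^+=[0.4914]  P^+=[0.2440]
step 3: x^-=[0.5455]  P^-=[0.6107]  S=[1.0007]  K=[0.6103]  nu=[-1.0855]  x^+=[-0.1170]  P^+=[0.2380]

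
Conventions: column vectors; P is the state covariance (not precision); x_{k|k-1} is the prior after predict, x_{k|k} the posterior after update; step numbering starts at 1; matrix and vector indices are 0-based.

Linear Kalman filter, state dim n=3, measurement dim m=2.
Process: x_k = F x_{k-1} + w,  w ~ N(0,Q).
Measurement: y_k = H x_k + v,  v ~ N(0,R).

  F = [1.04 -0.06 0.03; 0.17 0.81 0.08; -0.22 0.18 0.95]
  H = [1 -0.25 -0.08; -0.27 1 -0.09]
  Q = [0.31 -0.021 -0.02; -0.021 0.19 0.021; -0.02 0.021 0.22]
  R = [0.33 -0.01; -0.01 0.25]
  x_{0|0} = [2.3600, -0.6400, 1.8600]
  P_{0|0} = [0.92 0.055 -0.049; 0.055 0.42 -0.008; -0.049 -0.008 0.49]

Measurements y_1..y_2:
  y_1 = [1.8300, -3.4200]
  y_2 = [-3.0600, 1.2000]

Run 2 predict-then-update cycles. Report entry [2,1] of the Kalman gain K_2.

K[2,1] = 0.0691

step 1: x^-=[2.5486, 0.0316, 1.1326]  P^-=[1.2971 0.1637 -0.2577; 0.1637 0.5081 0.0636; -0.2577 0.0636 0.7338]  S=[1.6255 -0.2932; -0.2932 0.7462]  K=[0.8029 0.0967; 0.1401 0.6690; -0.2026 0.0104]  nu=[-0.6201, -2.6615]  x^+=[1.7935, -1.8360, 1.2305]  P^+=[0.2877 0.0941 0.0026; 0.0941 0.1971 0.0653; 0.0026 0.0653 0.6657]
step 2: x^-=[2.0123, -1.0838, 0.4439]  P^-=[0.6107 0.1017 -0.0509; 0.1017 0.3663 0.1272; -0.0509 0.1272 0.8549]  S=[0.9315 -0.1556; -0.1556 0.5875]  K=[0.6446 0.0709; 0.0973 0.5831; -0.1507 0.0691]  nu=[-5.3077, 2.8671]  x^+=[-1.2055, 0.0715, 1.4419]  P^+=[0.2350 0.0785 0.0419; 0.0785 0.1754 0.1046; 0.0419 0.1046 0.8277]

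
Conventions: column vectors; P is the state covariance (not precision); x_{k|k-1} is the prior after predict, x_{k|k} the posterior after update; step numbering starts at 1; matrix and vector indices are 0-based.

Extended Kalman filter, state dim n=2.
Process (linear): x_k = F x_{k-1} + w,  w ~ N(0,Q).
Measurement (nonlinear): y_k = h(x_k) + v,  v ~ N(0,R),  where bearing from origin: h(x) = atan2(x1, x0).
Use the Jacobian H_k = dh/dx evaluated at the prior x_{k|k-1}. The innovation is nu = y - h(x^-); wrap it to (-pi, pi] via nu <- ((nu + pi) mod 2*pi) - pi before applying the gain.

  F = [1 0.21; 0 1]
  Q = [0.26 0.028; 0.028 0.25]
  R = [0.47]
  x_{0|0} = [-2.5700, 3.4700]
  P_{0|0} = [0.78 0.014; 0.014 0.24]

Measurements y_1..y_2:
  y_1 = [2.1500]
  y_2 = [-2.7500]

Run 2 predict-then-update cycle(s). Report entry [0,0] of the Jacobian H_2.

step 1: x^-=[-1.8413, 3.4700]  P^-=[1.0565 0.0924; 0.0924 0.4900]  H_jac=[-0.2249 -0.1193]  S=[0.5354]  K=[-0.4643; -0.1480]  nu=[0.0914]  x^+=[-1.8837, 3.4565]  P^+=[0.9410 0.0556; 0.0556 0.4783]
step 2: x^-=[-1.1579, 3.4565]  P^-=[1.2455 0.1840; 0.1840 0.7283]  H_jac=[-0.2601 -0.0871]  S=[0.5681]  K=[-0.5985; -0.1960]  nu=[1.6392]  x^+=[-2.1388, 3.1353]  P^+=[1.0420 0.1174; 0.1174 0.7065]

H_jac[0,0] = -0.2601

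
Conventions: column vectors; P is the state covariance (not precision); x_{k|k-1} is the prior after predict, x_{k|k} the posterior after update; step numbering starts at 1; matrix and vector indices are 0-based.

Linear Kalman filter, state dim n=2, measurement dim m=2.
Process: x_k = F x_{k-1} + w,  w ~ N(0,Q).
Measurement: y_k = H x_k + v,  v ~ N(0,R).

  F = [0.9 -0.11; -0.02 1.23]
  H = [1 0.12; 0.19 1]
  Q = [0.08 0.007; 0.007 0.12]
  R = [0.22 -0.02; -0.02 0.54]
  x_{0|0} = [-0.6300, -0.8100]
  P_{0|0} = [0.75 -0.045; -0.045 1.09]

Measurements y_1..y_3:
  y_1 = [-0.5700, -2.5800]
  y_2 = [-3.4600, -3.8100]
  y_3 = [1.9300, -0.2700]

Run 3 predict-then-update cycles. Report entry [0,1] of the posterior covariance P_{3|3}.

step 1: x^-=[-0.4779, -0.9837]  P^-=[0.7096 -0.2039; -0.2039 1.7716]  S=[0.9062 0.1189; 0.1189 2.2597]  K=[0.7654 -0.0708; -0.0916 0.7717]  nu=[0.0259, -1.5055]  x^+=[-0.3514, -2.1478]  P^+=[0.1803 -0.0878; -0.0878 0.4352]
step 2: x^-=[-0.0800, -2.6348]  P^-=[0.2487 -0.1525; -0.1525 0.7828]  S=[0.4434 -0.0348; -0.0348 1.2738]  K=[0.5143 -0.0686; -0.0859 0.5894]  nu=[-3.0638, -1.1600]  x^+=[-1.5761, -3.0554]  P^+=[0.1230 -0.0707; -0.0707 0.3334]
step 3: x^-=[-1.0824, -3.7267]  P^-=[0.1977 -0.1187; -0.1187 0.6280]  S=[0.3982 -0.0285; -0.0285 1.1300]  K=[0.4563 -0.0603; -0.0707 0.5340]  nu=[3.4596, 3.6623]  x^+=[0.2752, -2.0155]  P^+=[0.1091 -0.0624; -0.0624 0.3016]

P_post[0,1] = -0.0624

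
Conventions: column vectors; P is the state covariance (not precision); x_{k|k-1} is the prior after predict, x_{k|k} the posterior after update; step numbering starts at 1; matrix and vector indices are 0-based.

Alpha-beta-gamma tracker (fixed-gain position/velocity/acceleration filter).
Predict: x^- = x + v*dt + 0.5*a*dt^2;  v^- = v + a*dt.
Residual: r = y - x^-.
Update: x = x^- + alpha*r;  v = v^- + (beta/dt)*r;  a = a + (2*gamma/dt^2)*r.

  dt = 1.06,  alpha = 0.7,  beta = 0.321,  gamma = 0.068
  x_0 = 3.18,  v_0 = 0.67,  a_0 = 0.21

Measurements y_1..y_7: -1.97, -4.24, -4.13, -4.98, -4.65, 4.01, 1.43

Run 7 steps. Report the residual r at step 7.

resid = -2.4220

step 1: x_pred=4.0082  r=-5.9782  x^+=-0.1765  v^+=-0.9178  a^+=-0.5136
step 2: x_pred=-1.4379  r=-2.8021  x^+=-3.3994  v^+=-2.3107  a^+=-0.8528
step 3: x_pred=-6.3278  r=2.1978  x^+=-4.7894  v^+=-2.5491  a^+=-0.5867
step 4: x_pred=-7.8210  r=2.8410  x^+=-5.8323  v^+=-2.3107  a^+=-0.2429
step 5: x_pred=-8.4181  r=3.7681  x^+=-5.7804  v^+=-1.4270  a^+=0.2132
step 6: x_pred=-7.1733  r=11.1833  x^+=0.6550  v^+=2.1856  a^+=1.5668
step 7: x_pred=3.8520  r=-2.4220  x^+=2.1566  v^+=3.1130  a^+=1.2737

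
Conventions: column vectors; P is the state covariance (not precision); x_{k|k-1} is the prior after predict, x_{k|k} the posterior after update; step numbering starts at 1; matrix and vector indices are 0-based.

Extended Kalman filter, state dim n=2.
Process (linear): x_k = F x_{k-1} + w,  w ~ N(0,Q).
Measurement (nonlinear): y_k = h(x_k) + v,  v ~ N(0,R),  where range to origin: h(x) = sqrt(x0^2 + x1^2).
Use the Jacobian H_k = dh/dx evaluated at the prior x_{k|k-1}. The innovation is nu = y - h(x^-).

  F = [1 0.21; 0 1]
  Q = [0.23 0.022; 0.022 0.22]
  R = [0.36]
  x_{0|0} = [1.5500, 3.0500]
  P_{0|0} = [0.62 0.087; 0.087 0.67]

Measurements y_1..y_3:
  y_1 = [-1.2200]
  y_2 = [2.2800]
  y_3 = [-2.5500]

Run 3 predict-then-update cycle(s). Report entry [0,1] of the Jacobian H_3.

H_jac[0,1] = 0.6046

step 1: x^-=[2.1905, 3.0500]  P^-=[0.9161 0.2497; 0.2497 0.8900]  H_jac=[0.5833 0.8122]  S=[1.4955]  K=[0.4929; 0.5808]  nu=[-4.9751]  x^+=[-0.2620, 0.1606]  P^+=[0.5527 -0.1784; -0.1784 0.3856]
step 2: x^-=[-0.2282, 0.1606]  P^-=[0.7247 -0.0755; -0.0755 0.6056]  H_jac=[-0.8178 0.5754]  S=[1.1163]  K=[-0.5699; 0.3675]  nu=[2.0009]  x^+=[-1.3685, 0.8958]  P^+=[0.3622 0.1583; 0.1583 0.4548]
step 3: x^-=[-1.1804, 0.8958]  P^-=[0.6788 0.2758; 0.2758 0.6748]  H_jac=[-0.7966 0.6046]  S=[0.7717]  K=[-0.4846; 0.2440]  nu=[-4.0318]  x^+=[0.7733, -0.0879]  P^+=[0.4976 0.3670; 0.3670 0.6289]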